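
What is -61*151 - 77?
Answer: -9288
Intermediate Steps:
-61*151 - 77 = -9211 - 77 = -9288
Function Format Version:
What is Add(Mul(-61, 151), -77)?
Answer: -9288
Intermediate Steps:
Add(Mul(-61, 151), -77) = Add(-9211, -77) = -9288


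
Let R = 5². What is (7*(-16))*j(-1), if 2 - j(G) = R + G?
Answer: 2464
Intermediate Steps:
R = 25
j(G) = -23 - G (j(G) = 2 - (25 + G) = 2 + (-25 - G) = -23 - G)
(7*(-16))*j(-1) = (7*(-16))*(-23 - 1*(-1)) = -112*(-23 + 1) = -112*(-22) = 2464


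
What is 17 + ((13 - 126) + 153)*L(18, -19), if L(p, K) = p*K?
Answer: -13663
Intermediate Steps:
L(p, K) = K*p
17 + ((13 - 126) + 153)*L(18, -19) = 17 + ((13 - 126) + 153)*(-19*18) = 17 + (-113 + 153)*(-342) = 17 + 40*(-342) = 17 - 13680 = -13663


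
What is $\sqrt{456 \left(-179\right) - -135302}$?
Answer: $\sqrt{53678} \approx 231.69$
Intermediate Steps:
$\sqrt{456 \left(-179\right) - -135302} = \sqrt{-81624 + \left(-77840 + 213142\right)} = \sqrt{-81624 + 135302} = \sqrt{53678}$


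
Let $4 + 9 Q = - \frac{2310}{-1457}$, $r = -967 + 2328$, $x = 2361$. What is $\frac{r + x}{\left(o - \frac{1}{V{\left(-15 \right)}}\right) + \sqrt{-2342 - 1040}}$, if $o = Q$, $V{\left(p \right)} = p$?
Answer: $- \frac{3225871301670}{14538612260911} - \frac{16000019055450 i \sqrt{3382}}{14538612260911} \approx -0.22188 - 64.001 i$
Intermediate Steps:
$r = 1361$
$Q = - \frac{3518}{13113}$ ($Q = - \frac{4}{9} + \frac{\left(-2310\right) \frac{1}{-1457}}{9} = - \frac{4}{9} + \frac{\left(-2310\right) \left(- \frac{1}{1457}\right)}{9} = - \frac{4}{9} + \frac{1}{9} \cdot \frac{2310}{1457} = - \frac{4}{9} + \frac{770}{4371} = - \frac{3518}{13113} \approx -0.26828$)
$o = - \frac{3518}{13113} \approx -0.26828$
$\frac{r + x}{\left(o - \frac{1}{V{\left(-15 \right)}}\right) + \sqrt{-2342 - 1040}} = \frac{1361 + 2361}{\left(- \frac{3518}{13113} - \frac{1}{-15}\right) + \sqrt{-2342 - 1040}} = \frac{3722}{\left(- \frac{3518}{13113} - - \frac{1}{15}\right) + \sqrt{-3382}} = \frac{3722}{\left(- \frac{3518}{13113} + \frac{1}{15}\right) + i \sqrt{3382}} = \frac{3722}{- \frac{13219}{65565} + i \sqrt{3382}}$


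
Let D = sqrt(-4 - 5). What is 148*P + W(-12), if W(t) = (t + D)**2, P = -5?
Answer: -605 - 72*I ≈ -605.0 - 72.0*I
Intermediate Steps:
D = 3*I (D = sqrt(-9) = 3*I ≈ 3.0*I)
W(t) = (t + 3*I)**2
148*P + W(-12) = 148*(-5) + (-12 + 3*I)**2 = -740 + (-12 + 3*I)**2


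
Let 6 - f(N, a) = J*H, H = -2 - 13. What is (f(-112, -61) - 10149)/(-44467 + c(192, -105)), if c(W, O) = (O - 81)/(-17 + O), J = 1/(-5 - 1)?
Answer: 1237751/5424788 ≈ 0.22817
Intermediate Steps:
H = -15
J = -⅙ (J = 1/(-6) = -⅙ ≈ -0.16667)
f(N, a) = 7/2 (f(N, a) = 6 - (-1)*(-15)/6 = 6 - 1*5/2 = 6 - 5/2 = 7/2)
c(W, O) = (-81 + O)/(-17 + O)
(f(-112, -61) - 10149)/(-44467 + c(192, -105)) = (7/2 - 10149)/(-44467 + (-81 - 105)/(-17 - 105)) = -20291/(2*(-44467 - 186/(-122))) = -20291/(2*(-44467 - 1/122*(-186))) = -20291/(2*(-44467 + 93/61)) = -20291/(2*(-2712394/61)) = -20291/2*(-61/2712394) = 1237751/5424788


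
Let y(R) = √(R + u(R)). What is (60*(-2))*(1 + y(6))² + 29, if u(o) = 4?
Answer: -1291 - 240*√10 ≈ -2049.9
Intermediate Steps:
y(R) = √(4 + R) (y(R) = √(R + 4) = √(4 + R))
(60*(-2))*(1 + y(6))² + 29 = (60*(-2))*(1 + √(4 + 6))² + 29 = -120*(1 + √10)² + 29 = 29 - 120*(1 + √10)²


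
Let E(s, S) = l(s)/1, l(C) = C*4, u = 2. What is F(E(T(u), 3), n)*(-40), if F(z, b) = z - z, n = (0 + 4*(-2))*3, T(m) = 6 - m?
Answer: 0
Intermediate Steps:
l(C) = 4*C
E(s, S) = 4*s (E(s, S) = (4*s)/1 = (4*s)*1 = 4*s)
n = -24 (n = (0 - 8)*3 = -8*3 = -24)
F(z, b) = 0
F(E(T(u), 3), n)*(-40) = 0*(-40) = 0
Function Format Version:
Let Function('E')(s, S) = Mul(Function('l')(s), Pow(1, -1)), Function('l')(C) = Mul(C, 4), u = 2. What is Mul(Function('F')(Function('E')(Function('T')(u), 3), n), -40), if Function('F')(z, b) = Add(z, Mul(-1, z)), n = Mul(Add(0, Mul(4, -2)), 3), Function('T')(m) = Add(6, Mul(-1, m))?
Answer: 0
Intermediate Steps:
Function('l')(C) = Mul(4, C)
Function('E')(s, S) = Mul(4, s) (Function('E')(s, S) = Mul(Mul(4, s), Pow(1, -1)) = Mul(Mul(4, s), 1) = Mul(4, s))
n = -24 (n = Mul(Add(0, -8), 3) = Mul(-8, 3) = -24)
Function('F')(z, b) = 0
Mul(Function('F')(Function('E')(Function('T')(u), 3), n), -40) = Mul(0, -40) = 0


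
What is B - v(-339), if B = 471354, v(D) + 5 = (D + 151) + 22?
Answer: 471525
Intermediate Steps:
v(D) = 168 + D (v(D) = -5 + ((D + 151) + 22) = -5 + ((151 + D) + 22) = -5 + (173 + D) = 168 + D)
B - v(-339) = 471354 - (168 - 339) = 471354 - 1*(-171) = 471354 + 171 = 471525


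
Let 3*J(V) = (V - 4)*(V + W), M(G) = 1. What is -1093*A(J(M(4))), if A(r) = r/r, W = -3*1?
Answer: -1093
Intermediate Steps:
W = -3
J(V) = (-4 + V)*(-3 + V)/3 (J(V) = ((V - 4)*(V - 3))/3 = ((-4 + V)*(-3 + V))/3 = (-4 + V)*(-3 + V)/3)
A(r) = 1
-1093*A(J(M(4))) = -1093*1 = -1093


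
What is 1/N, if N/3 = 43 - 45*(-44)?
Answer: 1/6069 ≈ 0.00016477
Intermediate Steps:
N = 6069 (N = 3*(43 - 45*(-44)) = 3*(43 + 1980) = 3*2023 = 6069)
1/N = 1/6069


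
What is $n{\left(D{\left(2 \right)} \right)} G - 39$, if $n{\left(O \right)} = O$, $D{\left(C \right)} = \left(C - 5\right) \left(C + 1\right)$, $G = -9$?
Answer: $42$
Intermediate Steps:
$D{\left(C \right)} = \left(1 + C\right) \left(-5 + C\right)$ ($D{\left(C \right)} = \left(-5 + C\right) \left(1 + C\right) = \left(1 + C\right) \left(-5 + C\right)$)
$n{\left(D{\left(2 \right)} \right)} G - 39 = \left(-5 + 2^{2} - 8\right) \left(-9\right) - 39 = \left(-5 + 4 - 8\right) \left(-9\right) - 39 = \left(-9\right) \left(-9\right) - 39 = 81 - 39 = 42$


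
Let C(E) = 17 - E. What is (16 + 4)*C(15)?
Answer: 40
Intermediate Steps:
(16 + 4)*C(15) = (16 + 4)*(17 - 1*15) = 20*(17 - 15) = 20*2 = 40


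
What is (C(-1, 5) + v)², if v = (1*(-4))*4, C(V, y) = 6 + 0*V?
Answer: 100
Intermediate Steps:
C(V, y) = 6 (C(V, y) = 6 + 0 = 6)
v = -16 (v = -4*4 = -16)
(C(-1, 5) + v)² = (6 - 16)² = (-10)² = 100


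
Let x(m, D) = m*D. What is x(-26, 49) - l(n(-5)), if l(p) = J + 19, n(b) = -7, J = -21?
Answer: -1272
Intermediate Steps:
l(p) = -2 (l(p) = -21 + 19 = -2)
x(m, D) = D*m
x(-26, 49) - l(n(-5)) = 49*(-26) - 1*(-2) = -1274 + 2 = -1272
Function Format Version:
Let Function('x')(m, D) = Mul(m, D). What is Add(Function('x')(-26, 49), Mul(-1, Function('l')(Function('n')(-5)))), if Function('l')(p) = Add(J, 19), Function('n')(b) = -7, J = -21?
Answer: -1272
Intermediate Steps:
Function('l')(p) = -2 (Function('l')(p) = Add(-21, 19) = -2)
Function('x')(m, D) = Mul(D, m)
Add(Function('x')(-26, 49), Mul(-1, Function('l')(Function('n')(-5)))) = Add(Mul(49, -26), Mul(-1, -2)) = Add(-1274, 2) = -1272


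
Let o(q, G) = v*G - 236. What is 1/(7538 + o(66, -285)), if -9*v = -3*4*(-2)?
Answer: 1/8062 ≈ 0.00012404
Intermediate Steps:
v = -8/3 (v = -(-3*4)*(-2)/9 = -(-4)*(-2)/3 = -⅑*24 = -8/3 ≈ -2.6667)
o(q, G) = -236 - 8*G/3 (o(q, G) = -8*G/3 - 236 = -236 - 8*G/3)
1/(7538 + o(66, -285)) = 1/(7538 + (-236 - 8/3*(-285))) = 1/(7538 + (-236 + 760)) = 1/(7538 + 524) = 1/8062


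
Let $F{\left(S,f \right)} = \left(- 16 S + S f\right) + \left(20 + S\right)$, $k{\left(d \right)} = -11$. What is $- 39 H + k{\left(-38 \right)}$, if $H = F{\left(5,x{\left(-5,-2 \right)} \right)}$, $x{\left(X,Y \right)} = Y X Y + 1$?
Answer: $5839$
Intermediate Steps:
$x{\left(X,Y \right)} = 1 + X Y^{2}$ ($x{\left(X,Y \right)} = X Y Y + 1 = X Y^{2} + 1 = 1 + X Y^{2}$)
$F{\left(S,f \right)} = 20 - 15 S + S f$
$H = -150$ ($H = 20 - 75 + 5 \left(1 - 5 \left(-2\right)^{2}\right) = 20 - 75 + 5 \left(1 - 20\right) = 20 - 75 + 5 \left(-19\right) = 20 - 75 - 95 = -150$)
$- 39 H + k{\left(-38 \right)} = \left(-39\right) \left(-150\right) - 11 = 5850 - 11 = 5839$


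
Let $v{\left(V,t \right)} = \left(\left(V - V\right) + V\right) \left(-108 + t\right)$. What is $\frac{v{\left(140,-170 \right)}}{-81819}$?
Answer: $\frac{38920}{81819} \approx 0.47568$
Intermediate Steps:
$v{\left(V,t \right)} = V \left(-108 + t\right)$ ($v{\left(V,t \right)} = \left(0 + V\right) \left(-108 + t\right) = V \left(-108 + t\right)$)
$\frac{v{\left(140,-170 \right)}}{-81819} = \frac{140 \left(-108 - 170\right)}{-81819} = 140 \left(-278\right) \left(- \frac{1}{81819}\right) = \left(-38920\right) \left(- \frac{1}{81819}\right) = \frac{38920}{81819}$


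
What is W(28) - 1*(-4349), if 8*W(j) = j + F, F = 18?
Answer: 17419/4 ≈ 4354.8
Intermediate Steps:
W(j) = 9/4 + j/8 (W(j) = (j + 18)/8 = (18 + j)/8 = 9/4 + j/8)
W(28) - 1*(-4349) = (9/4 + (⅛)*28) - 1*(-4349) = (9/4 + 7/2) + 4349 = 23/4 + 4349 = 17419/4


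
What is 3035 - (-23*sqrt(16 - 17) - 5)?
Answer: 3040 + 23*I ≈ 3040.0 + 23.0*I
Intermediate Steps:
3035 - (-23*sqrt(16 - 17) - 5) = 3035 - (-23*I - 5) = 3035 - (-5 - 23*I) = 3035 + (5 + 23*I) = 3040 + 23*I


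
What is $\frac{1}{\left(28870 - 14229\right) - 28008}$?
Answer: $- \frac{1}{13367} \approx -7.4811 \cdot 10^{-5}$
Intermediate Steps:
$\frac{1}{\left(28870 - 14229\right) - 28008} = \frac{1}{14641 - 28008} = \frac{1}{-13367} = - \frac{1}{13367}$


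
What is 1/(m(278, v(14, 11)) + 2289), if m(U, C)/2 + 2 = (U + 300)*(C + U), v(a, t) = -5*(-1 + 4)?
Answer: 1/306313 ≈ 3.2646e-6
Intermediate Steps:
v(a, t) = -15 (v(a, t) = -5*3 = -15)
m(U, C) = -4 + 2*(300 + U)*(C + U) (m(U, C) = -4 + 2*((U + 300)*(C + U)) = -4 + 2*((300 + U)*(C + U)) = -4 + 2*(300 + U)*(C + U))
1/(m(278, v(14, 11)) + 2289) = 1/((-4 + 2*278² + 600*(-15) + 600*278 + 2*(-15)*278) + 2289) = 1/((-4 + 2*77284 - 9000 + 166800 - 8340) + 2289) = 1/((-4 + 154568 - 9000 + 166800 - 8340) + 2289) = 1/(304024 + 2289) = 1/306313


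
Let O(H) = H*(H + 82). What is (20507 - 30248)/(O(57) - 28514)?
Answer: 9741/20591 ≈ 0.47307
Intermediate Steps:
O(H) = H*(82 + H)
(20507 - 30248)/(O(57) - 28514) = (20507 - 30248)/(57*(82 + 57) - 28514) = -9741/(57*139 - 28514) = -9741/(7923 - 28514) = -9741/(-20591) = -9741*(-1/20591) = 9741/20591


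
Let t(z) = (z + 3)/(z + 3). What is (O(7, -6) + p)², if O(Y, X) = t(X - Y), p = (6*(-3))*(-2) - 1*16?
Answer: 441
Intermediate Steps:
t(z) = 1 (t(z) = (3 + z)/(3 + z) = 1)
p = 20 (p = -18*(-2) - 16 = 36 - 16 = 20)
O(Y, X) = 1
(O(7, -6) + p)² = (1 + 20)² = 21² = 441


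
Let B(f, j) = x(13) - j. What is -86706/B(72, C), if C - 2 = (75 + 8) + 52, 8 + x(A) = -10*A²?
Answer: 86706/1835 ≈ 47.251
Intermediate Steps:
x(A) = -8 - 10*A²
C = 137 (C = 2 + ((75 + 8) + 52) = 2 + (83 + 52) = 2 + 135 = 137)
B(f, j) = -1698 - j (B(f, j) = (-8 - 10*13²) - j = (-8 - 10*169) - j = (-8 - 1690) - j = -1698 - j)
-86706/B(72, C) = -86706/(-1698 - 1*137) = -86706/(-1698 - 137) = -86706/(-1835) = -86706*(-1/1835) = 86706/1835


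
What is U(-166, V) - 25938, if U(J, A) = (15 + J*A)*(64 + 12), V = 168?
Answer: -2144286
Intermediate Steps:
U(J, A) = 1140 + 76*A*J (U(J, A) = (15 + A*J)*76 = 1140 + 76*A*J)
U(-166, V) - 25938 = (1140 + 76*168*(-166)) - 25938 = (1140 - 2119488) - 25938 = -2118348 - 25938 = -2144286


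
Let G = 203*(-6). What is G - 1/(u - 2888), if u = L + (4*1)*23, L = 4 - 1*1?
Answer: -3401873/2793 ≈ -1218.0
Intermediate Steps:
L = 3 (L = 4 - 1 = 3)
G = -1218
u = 95 (u = 3 + (4*1)*23 = 3 + 4*23 = 3 + 92 = 95)
G - 1/(u - 2888) = -1218 - 1/(95 - 2888) = -1218 - 1/(-2793) = -1218 - 1*(-1/2793) = -1218 + 1/2793 = -3401873/2793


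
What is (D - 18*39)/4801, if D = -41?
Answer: -743/4801 ≈ -0.15476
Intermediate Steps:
(D - 18*39)/4801 = (-41 - 18*39)/4801 = (-41 - 702)*(1/4801) = -743*1/4801 = -743/4801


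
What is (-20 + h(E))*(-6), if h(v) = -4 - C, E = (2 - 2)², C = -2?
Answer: 132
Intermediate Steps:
E = 0 (E = 0² = 0)
h(v) = -2 (h(v) = -4 - 1*(-2) = -4 + 2 = -2)
(-20 + h(E))*(-6) = (-20 - 2)*(-6) = -22*(-6) = 132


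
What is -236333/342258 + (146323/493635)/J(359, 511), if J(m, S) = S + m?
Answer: -291511692467/422376319575 ≈ -0.69017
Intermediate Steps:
-236333/342258 + (146323/493635)/J(359, 511) = -236333/342258 + (146323/493635)/(511 + 359) = -236333*1/342258 + (146323*(1/493635))/870 = -236333/342258 + (146323/493635)*(1/870) = -236333/342258 + 146323/429462450 = -291511692467/422376319575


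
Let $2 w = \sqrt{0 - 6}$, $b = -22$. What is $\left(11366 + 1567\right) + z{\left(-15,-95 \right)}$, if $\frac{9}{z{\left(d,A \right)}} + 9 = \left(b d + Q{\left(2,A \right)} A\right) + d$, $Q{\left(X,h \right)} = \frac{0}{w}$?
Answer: $\frac{439723}{34} \approx 12933.0$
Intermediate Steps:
$w = \frac{i \sqrt{6}}{2}$ ($w = \frac{\sqrt{0 - 6}}{2} = \frac{\sqrt{-6}}{2} = \frac{i \sqrt{6}}{2} \approx 1.2247 i$)
$Q{\left(X,h \right)} = 0$ ($Q{\left(X,h \right)} = \frac{0}{\frac{1}{2} i \sqrt{6}} = 0 \left(- \frac{i \sqrt{6}}{3}\right) = 0$)
$z{\left(d,A \right)} = \frac{9}{-9 - 21 d}$ ($z{\left(d,A \right)} = \frac{9}{-9 + \left(\left(- 22 d + 0 A\right) + d\right)} = \frac{9}{-9 + \left(\left(- 22 d + 0\right) + d\right)} = \frac{9}{-9 + \left(- 22 d + d\right)} = \frac{9}{-9 - 21 d}$)
$\left(11366 + 1567\right) + z{\left(-15,-95 \right)} = \left(11366 + 1567\right) + \frac{3}{-3 - -105} = 12933 + \frac{3}{-3 + 105} = 12933 + \frac{3}{102} = 12933 + 3 \cdot \frac{1}{102} = 12933 + \frac{1}{34} = \frac{439723}{34}$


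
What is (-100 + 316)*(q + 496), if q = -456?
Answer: 8640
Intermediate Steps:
(-100 + 316)*(q + 496) = (-100 + 316)*(-456 + 496) = 216*40 = 8640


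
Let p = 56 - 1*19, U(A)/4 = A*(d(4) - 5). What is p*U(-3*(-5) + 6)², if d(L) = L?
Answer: 261072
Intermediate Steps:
U(A) = -4*A (U(A) = 4*(A*(4 - 5)) = 4*(A*(-1)) = 4*(-A) = -4*A)
p = 37 (p = 56 - 19 = 37)
p*U(-3*(-5) + 6)² = 37*(-4*(-3*(-5) + 6))² = 37*(-4*(15 + 6))² = 37*(-4*21)² = 37*(-84)² = 37*7056 = 261072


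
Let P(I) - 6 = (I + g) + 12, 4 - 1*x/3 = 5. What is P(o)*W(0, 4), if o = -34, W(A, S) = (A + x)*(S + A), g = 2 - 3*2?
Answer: 240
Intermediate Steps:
x = -3 (x = 12 - 3*5 = 12 - 15 = -3)
g = -4 (g = 2 - 6 = -4)
W(A, S) = (-3 + A)*(A + S) (W(A, S) = (A - 3)*(S + A) = (-3 + A)*(A + S))
P(I) = 14 + I (P(I) = 6 + ((I - 4) + 12) = 6 + ((-4 + I) + 12) = 6 + (8 + I) = 14 + I)
P(o)*W(0, 4) = (14 - 34)*(0² - 3*0 - 3*4 + 0*4) = -20*(0 + 0 - 12 + 0) = -20*(-12) = 240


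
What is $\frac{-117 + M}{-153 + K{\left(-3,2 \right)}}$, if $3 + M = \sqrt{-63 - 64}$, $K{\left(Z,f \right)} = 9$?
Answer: $\frac{5}{6} - \frac{i \sqrt{127}}{144} \approx 0.83333 - 0.07826 i$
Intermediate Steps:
$M = -3 + i \sqrt{127}$ ($M = -3 + \sqrt{-63 - 64} = -3 + \sqrt{-127} = -3 + i \sqrt{127} \approx -3.0 + 11.269 i$)
$\frac{-117 + M}{-153 + K{\left(-3,2 \right)}} = \frac{-117 - \left(3 - i \sqrt{127}\right)}{-153 + 9} = \frac{-120 + i \sqrt{127}}{-144} = - \frac{-120 + i \sqrt{127}}{144} = \frac{5}{6} - \frac{i \sqrt{127}}{144}$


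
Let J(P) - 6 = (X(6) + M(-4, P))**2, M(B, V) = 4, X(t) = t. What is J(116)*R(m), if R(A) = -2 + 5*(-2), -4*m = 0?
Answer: -1272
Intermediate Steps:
m = 0 (m = -1/4*0 = 0)
R(A) = -12 (R(A) = -2 - 10 = -12)
J(P) = 106 (J(P) = 6 + (6 + 4)**2 = 6 + 10**2 = 6 + 100 = 106)
J(116)*R(m) = 106*(-12) = -1272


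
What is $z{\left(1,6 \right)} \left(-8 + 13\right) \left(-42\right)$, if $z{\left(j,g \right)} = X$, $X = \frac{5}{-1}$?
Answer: $1050$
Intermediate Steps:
$X = -5$ ($X = 5 \left(-1\right) = -5$)
$z{\left(j,g \right)} = -5$
$z{\left(1,6 \right)} \left(-8 + 13\right) \left(-42\right) = - 5 \left(-8 + 13\right) \left(-42\right) = \left(-5\right) 5 \left(-42\right) = \left(-25\right) \left(-42\right) = 1050$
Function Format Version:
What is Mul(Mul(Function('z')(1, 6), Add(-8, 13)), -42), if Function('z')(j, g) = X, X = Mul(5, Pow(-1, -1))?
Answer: 1050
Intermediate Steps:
X = -5 (X = Mul(5, -1) = -5)
Function('z')(j, g) = -5
Mul(Mul(Function('z')(1, 6), Add(-8, 13)), -42) = Mul(Mul(-5, Add(-8, 13)), -42) = Mul(Mul(-5, 5), -42) = Mul(-25, -42) = 1050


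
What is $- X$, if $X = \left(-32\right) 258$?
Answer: $8256$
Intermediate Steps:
$X = -8256$
$- X = \left(-1\right) \left(-8256\right) = 8256$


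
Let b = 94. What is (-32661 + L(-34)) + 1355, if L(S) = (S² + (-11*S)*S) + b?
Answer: -42772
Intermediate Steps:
L(S) = 94 - 10*S² (L(S) = (S² + (-11*S)*S) + 94 = (S² - 11*S²) + 94 = -10*S² + 94 = 94 - 10*S²)
(-32661 + L(-34)) + 1355 = (-32661 + (94 - 10*(-34)²)) + 1355 = (-32661 + (94 - 10*1156)) + 1355 = (-32661 + (94 - 11560)) + 1355 = (-32661 - 11466) + 1355 = -44127 + 1355 = -42772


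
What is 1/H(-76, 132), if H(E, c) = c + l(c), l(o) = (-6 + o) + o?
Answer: 1/390 ≈ 0.0025641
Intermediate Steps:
l(o) = -6 + 2*o
H(E, c) = -6 + 3*c (H(E, c) = c + (-6 + 2*c) = -6 + 3*c)
1/H(-76, 132) = 1/(-6 + 3*132) = 1/(-6 + 396) = 1/390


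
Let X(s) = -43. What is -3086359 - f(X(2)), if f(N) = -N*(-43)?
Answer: -3084510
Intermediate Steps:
f(N) = 43*N
-3086359 - f(X(2)) = -3086359 - 43*(-43) = -3086359 - 1*(-1849) = -3086359 + 1849 = -3084510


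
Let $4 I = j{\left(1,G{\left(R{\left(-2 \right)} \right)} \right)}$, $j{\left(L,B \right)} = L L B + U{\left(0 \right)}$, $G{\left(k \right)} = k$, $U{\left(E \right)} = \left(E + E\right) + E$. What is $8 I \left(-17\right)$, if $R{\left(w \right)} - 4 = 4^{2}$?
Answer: $-680$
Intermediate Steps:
$U{\left(E \right)} = 3 E$ ($U{\left(E \right)} = 2 E + E = 3 E$)
$R{\left(w \right)} = 20$ ($R{\left(w \right)} = 4 + 4^{2} = 4 + 16 = 20$)
$j{\left(L,B \right)} = B L^{2}$ ($j{\left(L,B \right)} = L L B + 3 \cdot 0 = L^{2} B + 0 = B L^{2} + 0 = B L^{2}$)
$I = 5$ ($I = \frac{20 \cdot 1^{2}}{4} = \frac{20 \cdot 1}{4} = \frac{1}{4} \cdot 20 = 5$)
$8 I \left(-17\right) = 8 \cdot 5 \left(-17\right) = 40 \left(-17\right) = -680$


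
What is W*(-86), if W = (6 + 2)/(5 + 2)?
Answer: -688/7 ≈ -98.286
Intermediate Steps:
W = 8/7 ≈ 1.1429
W*(-86) = (8/7)*(-86) = -688/7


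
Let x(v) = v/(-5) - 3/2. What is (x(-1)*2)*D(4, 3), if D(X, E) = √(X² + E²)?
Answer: -13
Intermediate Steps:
D(X, E) = √(E² + X²)
x(v) = -3/2 - v/5 (x(v) = v*(-⅕) - 3*½ = -v/5 - 3/2 = -3/2 - v/5)
(x(-1)*2)*D(4, 3) = ((-3/2 - ⅕*(-1))*2)*√(3² + 4²) = ((-3/2 + ⅕)*2)*√(9 + 16) = (-13/10*2)*√25 = -13/5*5 = -13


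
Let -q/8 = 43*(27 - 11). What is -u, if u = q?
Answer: 5504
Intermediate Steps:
q = -5504 (q = -344*(27 - 11) = -344*16 = -8*688 = -5504)
u = -5504
-u = -1*(-5504) = 5504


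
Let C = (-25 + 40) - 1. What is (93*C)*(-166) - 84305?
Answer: -300437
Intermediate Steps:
C = 14 (C = 15 - 1 = 14)
(93*C)*(-166) - 84305 = (93*14)*(-166) - 84305 = 1302*(-166) - 84305 = -216132 - 84305 = -300437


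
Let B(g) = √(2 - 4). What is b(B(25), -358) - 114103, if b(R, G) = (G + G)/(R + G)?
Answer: -7311934385/64083 + 358*I*√2/64083 ≈ -1.141e+5 + 0.0079005*I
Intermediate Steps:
B(g) = I*√2 (B(g) = √(-2) = I*√2)
b(R, G) = 2*G/(G + R) (b(R, G) = (2*G)/(G + R) = 2*G/(G + R))
b(B(25), -358) - 114103 = 2*(-358)/(-358 + I*√2) - 114103 = -716/(-358 + I*√2) - 114103 = -114103 - 716/(-358 + I*√2)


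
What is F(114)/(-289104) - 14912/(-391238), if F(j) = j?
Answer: 18712797/496089784 ≈ 0.037721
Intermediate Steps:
F(114)/(-289104) - 14912/(-391238) = 114/(-289104) - 14912/(-391238) = 114*(-1/289104) - 14912*(-1/391238) = -1/2536 + 7456/195619 = 18712797/496089784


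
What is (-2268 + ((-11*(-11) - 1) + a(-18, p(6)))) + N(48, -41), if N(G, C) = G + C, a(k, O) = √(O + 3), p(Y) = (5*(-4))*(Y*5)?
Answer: -2141 + I*√597 ≈ -2141.0 + 24.434*I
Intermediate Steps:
p(Y) = -100*Y
a(k, O) = √(3 + O)
N(G, C) = C + G
(-2268 + ((-11*(-11) - 1) + a(-18, p(6)))) + N(48, -41) = (-2268 + ((-11*(-11) - 1) + √(3 - 100*6))) + (-41 + 48) = (-2268 + ((121 - 1) + √(3 - 600))) + 7 = (-2268 + (120 + √(-597))) + 7 = (-2268 + (120 + I*√597)) + 7 = (-2148 + I*√597) + 7 = -2141 + I*√597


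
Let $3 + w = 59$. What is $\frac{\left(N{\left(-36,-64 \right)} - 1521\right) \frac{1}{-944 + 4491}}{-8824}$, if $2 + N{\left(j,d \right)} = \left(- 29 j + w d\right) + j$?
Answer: $\frac{4099}{31298728} \approx 0.00013096$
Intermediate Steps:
$w = 56$ ($w = -3 + 59 = 56$)
$N{\left(j,d \right)} = -2 - 28 j + 56 d$ ($N{\left(j,d \right)} = -2 + \left(\left(- 29 j + 56 d\right) + j\right) = -2 + \left(- 28 j + 56 d\right) = -2 - 28 j + 56 d$)
$\frac{\left(N{\left(-36,-64 \right)} - 1521\right) \frac{1}{-944 + 4491}}{-8824} = \frac{\left(\left(-2 - -1008 + 56 \left(-64\right)\right) - 1521\right) \frac{1}{-944 + 4491}}{-8824} = \frac{\left(-2 + 1008 - 3584\right) - 1521}{3547} \left(- \frac{1}{8824}\right) = \left(-2578 - 1521\right) \frac{1}{3547} \left(- \frac{1}{8824}\right) = \left(-4099\right) \frac{1}{3547} \left(- \frac{1}{8824}\right) = \left(- \frac{4099}{3547}\right) \left(- \frac{1}{8824}\right) = \frac{4099}{31298728}$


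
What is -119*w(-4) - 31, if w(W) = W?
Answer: 445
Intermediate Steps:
-119*w(-4) - 31 = -119*(-4) - 31 = 476 - 31 = 445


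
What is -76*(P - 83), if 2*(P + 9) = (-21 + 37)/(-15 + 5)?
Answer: 35264/5 ≈ 7052.8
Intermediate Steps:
P = -49/5 (P = -9 + ((-21 + 37)/(-15 + 5))/2 = -9 + (16/(-10))/2 = -9 + (16*(-1/10))/2 = -9 + (1/2)*(-8/5) = -9 - 4/5 = -49/5 ≈ -9.8000)
-76*(P - 83) = -76*(-49/5 - 83) = -76*(-464/5) = 35264/5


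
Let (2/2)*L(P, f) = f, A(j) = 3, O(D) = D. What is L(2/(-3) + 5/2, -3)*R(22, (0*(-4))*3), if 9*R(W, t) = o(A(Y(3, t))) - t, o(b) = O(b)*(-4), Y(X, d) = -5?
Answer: 4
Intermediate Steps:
L(P, f) = f
o(b) = -4*b (o(b) = b*(-4) = -4*b)
R(W, t) = -4/3 - t/9 (R(W, t) = (-4*3 - t)/9 = (-12 - t)/9 = -4/3 - t/9)
L(2/(-3) + 5/2, -3)*R(22, (0*(-4))*3) = -3*(-4/3 - 0*(-4)*3/9) = -3*(-4/3 - 0*3) = -3*(-4/3 - ⅑*0) = -3*(-4/3 + 0) = -3*(-4/3) = 4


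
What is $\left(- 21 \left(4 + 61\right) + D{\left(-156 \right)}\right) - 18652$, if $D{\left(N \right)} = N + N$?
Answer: $-20329$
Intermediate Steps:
$D{\left(N \right)} = 2 N$
$\left(- 21 \left(4 + 61\right) + D{\left(-156 \right)}\right) - 18652 = \left(- 21 \left(4 + 61\right) + 2 \left(-156\right)\right) - 18652 = \left(\left(-21\right) 65 - 312\right) - 18652 = \left(-1365 - 312\right) - 18652 = -1677 - 18652 = -20329$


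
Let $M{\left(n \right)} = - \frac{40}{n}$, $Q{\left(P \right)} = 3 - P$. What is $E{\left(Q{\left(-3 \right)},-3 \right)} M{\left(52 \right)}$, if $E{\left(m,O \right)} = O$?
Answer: $\frac{30}{13} \approx 2.3077$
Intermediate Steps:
$E{\left(Q{\left(-3 \right)},-3 \right)} M{\left(52 \right)} = - 3 \left(- \frac{40}{52}\right) = - 3 \left(\left(-40\right) \frac{1}{52}\right) = \left(-3\right) \left(- \frac{10}{13}\right) = \frac{30}{13}$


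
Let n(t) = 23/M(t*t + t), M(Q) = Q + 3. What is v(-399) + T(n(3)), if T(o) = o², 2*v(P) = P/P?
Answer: 1283/450 ≈ 2.8511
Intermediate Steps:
v(P) = ½ (v(P) = (P/P)/2 = (½)*1 = ½)
M(Q) = 3 + Q
n(t) = 23/(3 + t + t²) (n(t) = 23/(3 + (t*t + t)) = 23/(3 + (t² + t)) = 23/(3 + (t + t²)) = 23/(3 + t + t²))
v(-399) + T(n(3)) = ½ + (23/(3 + 3*(1 + 3)))² = ½ + (23/(3 + 3*4))² = ½ + (23/(3 + 12))² = ½ + (23/15)² = ½ + 529/225 = 1283/450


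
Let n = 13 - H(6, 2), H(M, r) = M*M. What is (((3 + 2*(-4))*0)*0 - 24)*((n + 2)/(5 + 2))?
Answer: 72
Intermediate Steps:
H(M, r) = M²
n = -23 (n = 13 - 1*6² = 13 - 1*36 = 13 - 36 = -23)
(((3 + 2*(-4))*0)*0 - 24)*((n + 2)/(5 + 2)) = (((3 + 2*(-4))*0)*0 - 24)*((-23 + 2)/(5 + 2)) = (((3 - 8)*0)*0 - 24)*(-21/7) = (-5*0*0 - 24)*(-21*⅐) = (0*0 - 24)*(-3) = (0 - 24)*(-3) = -24*(-3) = 72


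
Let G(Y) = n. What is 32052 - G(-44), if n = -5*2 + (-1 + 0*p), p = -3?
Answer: 32063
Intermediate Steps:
n = -11 (n = -5*2 + (-1 + 0*(-3)) = -10 + (-1 + 0) = -10 - 1 = -11)
G(Y) = -11
32052 - G(-44) = 32052 - 1*(-11) = 32052 + 11 = 32063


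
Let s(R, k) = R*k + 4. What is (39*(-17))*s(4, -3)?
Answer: 5304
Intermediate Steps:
s(R, k) = 4 + R*k
(39*(-17))*s(4, -3) = (39*(-17))*(4 + 4*(-3)) = -663*(4 - 12) = -663*(-8) = 5304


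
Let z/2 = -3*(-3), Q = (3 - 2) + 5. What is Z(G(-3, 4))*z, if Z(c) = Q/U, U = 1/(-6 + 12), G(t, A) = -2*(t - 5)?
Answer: 648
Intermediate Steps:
G(t, A) = 10 - 2*t (G(t, A) = -2*(-5 + t) = 10 - 2*t)
Q = 6 (Q = 1 + 5 = 6)
U = ⅙ (U = 1/6 = ⅙ ≈ 0.16667)
z = 18 (z = 2*(-3*(-3)) = 2*9 = 18)
Z(c) = 36 (Z(c) = 6/(⅙) = 6*6 = 36)
Z(G(-3, 4))*z = 36*18 = 648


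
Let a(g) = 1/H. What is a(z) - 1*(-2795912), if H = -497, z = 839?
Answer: 1389568263/497 ≈ 2.7959e+6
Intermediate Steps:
a(g) = -1/497 (a(g) = 1/(-497) = -1/497)
a(z) - 1*(-2795912) = -1/497 - 1*(-2795912) = -1/497 + 2795912 = 1389568263/497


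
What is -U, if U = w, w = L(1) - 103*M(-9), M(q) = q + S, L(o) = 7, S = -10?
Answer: -1964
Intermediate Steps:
M(q) = -10 + q (M(q) = q - 10 = -10 + q)
w = 1964 (w = 7 - 103*(-10 - 9) = 7 - 103*(-19) = 7 + 1957 = 1964)
U = 1964
-U = -1*1964 = -1964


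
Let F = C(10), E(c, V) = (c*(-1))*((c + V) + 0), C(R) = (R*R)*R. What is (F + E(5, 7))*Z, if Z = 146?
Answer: 137240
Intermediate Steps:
C(R) = R³ (C(R) = R²*R = R³)
E(c, V) = -c*(V + c) (E(c, V) = (-c)*((V + c) + 0) = (-c)*(V + c) = -c*(V + c))
F = 1000 (F = 10³ = 1000)
(F + E(5, 7))*Z = (1000 - 1*5*(7 + 5))*146 = (1000 - 1*5*12)*146 = (1000 - 60)*146 = 940*146 = 137240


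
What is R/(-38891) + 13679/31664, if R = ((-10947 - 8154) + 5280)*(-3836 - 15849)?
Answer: -8614178024651/1231444624 ≈ -6995.2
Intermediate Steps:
R = 272066385 (R = (-19101 + 5280)*(-19685) = -13821*(-19685) = 272066385)
R/(-38891) + 13679/31664 = 272066385/(-38891) + 13679/31664 = 272066385*(-1/38891) + 13679*(1/31664) = -272066385/38891 + 13679/31664 = -8614178024651/1231444624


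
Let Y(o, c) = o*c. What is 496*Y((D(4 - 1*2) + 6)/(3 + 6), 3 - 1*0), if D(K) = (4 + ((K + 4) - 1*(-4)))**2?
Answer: 100192/3 ≈ 33397.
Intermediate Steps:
D(K) = (12 + K)**2 (D(K) = (4 + ((4 + K) + 4))**2 = (4 + (8 + K))**2 = (12 + K)**2)
Y(o, c) = c*o
496*Y((D(4 - 1*2) + 6)/(3 + 6), 3 - 1*0) = 496*((3 - 1*0)*(((12 + (4 - 1*2))**2 + 6)/(3 + 6))) = 496*((3 + 0)*(((12 + (4 - 2))**2 + 6)/9)) = 496*(3*(((12 + 2)**2 + 6)*(1/9))) = 496*(3*((14**2 + 6)*(1/9))) = 496*(3*((196 + 6)*(1/9))) = 496*(3*(202*(1/9))) = 496*(3*(202/9)) = 496*(202/3) = 100192/3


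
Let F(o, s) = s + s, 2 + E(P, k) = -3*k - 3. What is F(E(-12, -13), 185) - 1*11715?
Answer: -11345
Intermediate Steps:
E(P, k) = -5 - 3*k (E(P, k) = -2 + (-3*k - 3) = -2 + (-3 - 3*k) = -5 - 3*k)
F(o, s) = 2*s
F(E(-12, -13), 185) - 1*11715 = 2*185 - 1*11715 = 370 - 11715 = -11345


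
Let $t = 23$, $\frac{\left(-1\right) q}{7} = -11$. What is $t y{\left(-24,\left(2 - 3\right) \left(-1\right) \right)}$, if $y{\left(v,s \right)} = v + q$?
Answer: $1219$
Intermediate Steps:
$q = 77$ ($q = \left(-7\right) \left(-11\right) = 77$)
$y{\left(v,s \right)} = 77 + v$ ($y{\left(v,s \right)} = v + 77 = 77 + v$)
$t y{\left(-24,\left(2 - 3\right) \left(-1\right) \right)} = 23 \left(77 - 24\right) = 23 \cdot 53 = 1219$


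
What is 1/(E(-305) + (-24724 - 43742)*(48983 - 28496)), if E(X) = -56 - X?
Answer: -1/1402662693 ≈ -7.1293e-10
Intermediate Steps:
1/(E(-305) + (-24724 - 43742)*(48983 - 28496)) = 1/((-56 - 1*(-305)) + (-24724 - 43742)*(48983 - 28496)) = 1/((-56 + 305) - 68466*20487) = 1/(249 - 1402662942) = 1/(-1402662693) = -1/1402662693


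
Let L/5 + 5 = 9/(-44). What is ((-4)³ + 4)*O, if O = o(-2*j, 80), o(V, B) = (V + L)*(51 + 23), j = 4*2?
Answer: 2052390/11 ≈ 1.8658e+5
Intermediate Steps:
j = 8
L = -1145/44 (L = -25 + 5*(9/(-44)) = -25 + 5*(9*(-1/44)) = -25 + 5*(-9/44) = -25 - 45/44 = -1145/44 ≈ -26.023)
o(V, B) = -42365/22 + 74*V (o(V, B) = (V - 1145/44)*(51 + 23) = (-1145/44 + V)*74 = -42365/22 + 74*V)
O = -68413/22 (O = -42365/22 + 74*(-2*8) = -42365/22 + 74*(-16) = -42365/22 - 1184 = -68413/22 ≈ -3109.7)
((-4)³ + 4)*O = ((-4)³ + 4)*(-68413/22) = (-64 + 4)*(-68413/22) = -60*(-68413/22) = 2052390/11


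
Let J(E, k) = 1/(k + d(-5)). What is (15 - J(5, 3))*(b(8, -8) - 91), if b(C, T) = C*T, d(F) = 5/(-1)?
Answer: -4805/2 ≈ -2402.5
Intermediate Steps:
d(F) = -5 (d(F) = 5*(-1) = -5)
J(E, k) = 1/(-5 + k) (J(E, k) = 1/(k - 5) = 1/(-5 + k))
(15 - J(5, 3))*(b(8, -8) - 91) = (15 - 1/(-5 + 3))*(8*(-8) - 91) = (15 - 1/(-2))*(-64 - 91) = (15 - 1*(-½))*(-155) = (15 + ½)*(-155) = (31/2)*(-155) = -4805/2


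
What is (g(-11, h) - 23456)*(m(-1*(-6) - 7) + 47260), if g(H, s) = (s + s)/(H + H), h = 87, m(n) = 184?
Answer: -12245438732/11 ≈ -1.1132e+9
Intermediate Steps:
g(H, s) = s/H (g(H, s) = (2*s)/((2*H)) = (2*s)*(1/(2*H)) = s/H)
(g(-11, h) - 23456)*(m(-1*(-6) - 7) + 47260) = (87/(-11) - 23456)*(184 + 47260) = (87*(-1/11) - 23456)*47444 = (-87/11 - 23456)*47444 = -258103/11*47444 = -12245438732/11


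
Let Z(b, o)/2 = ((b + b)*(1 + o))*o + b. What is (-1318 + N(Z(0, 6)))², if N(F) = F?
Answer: 1737124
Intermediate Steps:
Z(b, o) = 2*b + 4*b*o*(1 + o) (Z(b, o) = 2*(((b + b)*(1 + o))*o + b) = 2*(((2*b)*(1 + o))*o + b) = 2*((2*b*(1 + o))*o + b) = 2*(2*b*o*(1 + o) + b) = 2*(b + 2*b*o*(1 + o)) = 2*b + 4*b*o*(1 + o))
(-1318 + N(Z(0, 6)))² = (-1318 + 2*0*(1 + 2*6 + 2*6²))² = (-1318 + 2*0*(1 + 12 + 2*36))² = (-1318 + 2*0*(1 + 12 + 72))² = (-1318 + 2*0*85)² = (-1318 + 0)² = (-1318)² = 1737124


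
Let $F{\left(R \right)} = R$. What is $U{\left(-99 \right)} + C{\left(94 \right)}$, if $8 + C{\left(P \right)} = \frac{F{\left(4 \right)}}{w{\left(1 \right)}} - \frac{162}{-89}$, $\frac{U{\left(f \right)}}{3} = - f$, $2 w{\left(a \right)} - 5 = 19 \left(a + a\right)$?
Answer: $\frac{1113681}{3827} \approx 291.01$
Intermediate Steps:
$w{\left(a \right)} = \frac{5}{2} + 19 a$ ($w{\left(a \right)} = \frac{5}{2} + \frac{19 \left(a + a\right)}{2} = \frac{5}{2} + \frac{19 \cdot 2 a}{2} = \frac{5}{2} + \frac{38 a}{2} = \frac{5}{2} + 19 a$)
$U{\left(f \right)} = - 3 f$ ($U{\left(f \right)} = 3 \left(- f\right) = - 3 f$)
$C{\left(P \right)} = - \frac{22938}{3827}$ ($C{\left(P \right)} = -8 + \left(\frac{4}{\frac{5}{2} + 19 \cdot 1} - \frac{162}{-89}\right) = -8 + \left(\frac{4}{\frac{5}{2} + 19} - - \frac{162}{89}\right) = -8 + \left(\frac{4}{\frac{43}{2}} + \frac{162}{89}\right) = -8 + \left(4 \cdot \frac{2}{43} + \frac{162}{89}\right) = -8 + \left(\frac{8}{43} + \frac{162}{89}\right) = -8 + \frac{7678}{3827} = - \frac{22938}{3827}$)
$U{\left(-99 \right)} + C{\left(94 \right)} = \left(-3\right) \left(-99\right) - \frac{22938}{3827} = 297 - \frac{22938}{3827} = \frac{1113681}{3827}$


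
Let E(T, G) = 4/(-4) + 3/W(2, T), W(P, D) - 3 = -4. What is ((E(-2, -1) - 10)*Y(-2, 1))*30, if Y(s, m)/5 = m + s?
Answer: 2100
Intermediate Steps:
W(P, D) = -1 (W(P, D) = 3 - 4 = -1)
Y(s, m) = 5*m + 5*s (Y(s, m) = 5*(m + s) = 5*m + 5*s)
E(T, G) = -4 (E(T, G) = 4/(-4) + 3/(-1) = 4*(-1/4) + 3*(-1) = -1 - 3 = -4)
((E(-2, -1) - 10)*Y(-2, 1))*30 = ((-4 - 10)*(5*1 + 5*(-2)))*30 = -14*(5 - 10)*30 = -14*(-5)*30 = 70*30 = 2100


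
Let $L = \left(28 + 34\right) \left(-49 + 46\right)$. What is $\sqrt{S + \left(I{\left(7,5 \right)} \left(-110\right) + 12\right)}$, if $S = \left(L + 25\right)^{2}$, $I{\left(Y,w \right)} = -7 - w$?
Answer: $\sqrt{27253} \approx 165.08$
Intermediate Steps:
$L = -186$ ($L = 62 \left(-3\right) = -186$)
$S = 25921$ ($S = \left(-186 + 25\right)^{2} = \left(-161\right)^{2} = 25921$)
$\sqrt{S + \left(I{\left(7,5 \right)} \left(-110\right) + 12\right)} = \sqrt{25921 + \left(\left(-7 - 5\right) \left(-110\right) + 12\right)} = \sqrt{25921 + \left(\left(-12\right) \left(-110\right) + 12\right)} = \sqrt{25921 + \left(1320 + 12\right)} = \sqrt{25921 + 1332} = \sqrt{27253}$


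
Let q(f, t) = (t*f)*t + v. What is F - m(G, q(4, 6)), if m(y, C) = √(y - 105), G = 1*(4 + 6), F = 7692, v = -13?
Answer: 7692 - I*√95 ≈ 7692.0 - 9.7468*I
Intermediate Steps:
G = 10 (G = 1*10 = 10)
q(f, t) = -13 + f*t² (q(f, t) = (t*f)*t - 13 = (f*t)*t - 13 = f*t² - 13 = -13 + f*t²)
m(y, C) = √(-105 + y)
F - m(G, q(4, 6)) = 7692 - √(-105 + 10) = 7692 - √(-95) = 7692 - I*√95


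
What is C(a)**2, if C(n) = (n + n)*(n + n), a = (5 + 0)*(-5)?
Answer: 6250000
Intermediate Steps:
a = -25 (a = 5*(-5) = -25)
C(n) = 4*n**2 (C(n) = (2*n)*(2*n) = 4*n**2)
C(a)**2 = (4*(-25)**2)**2 = (4*625)**2 = 2500**2 = 6250000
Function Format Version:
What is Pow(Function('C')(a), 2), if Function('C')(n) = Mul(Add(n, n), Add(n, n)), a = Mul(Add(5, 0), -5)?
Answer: 6250000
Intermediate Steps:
a = -25 (a = Mul(5, -5) = -25)
Function('C')(n) = Mul(4, Pow(n, 2)) (Function('C')(n) = Mul(Mul(2, n), Mul(2, n)) = Mul(4, Pow(n, 2)))
Pow(Function('C')(a), 2) = Pow(Mul(4, Pow(-25, 2)), 2) = Pow(Mul(4, 625), 2) = Pow(2500, 2) = 6250000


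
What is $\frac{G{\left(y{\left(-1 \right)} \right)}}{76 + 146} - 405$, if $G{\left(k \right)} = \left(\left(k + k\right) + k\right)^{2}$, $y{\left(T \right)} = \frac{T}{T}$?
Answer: $- \frac{29967}{74} \approx -404.96$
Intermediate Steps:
$y{\left(T \right)} = 1$
$G{\left(k \right)} = 9 k^{2}$ ($G{\left(k \right)} = \left(2 k + k\right)^{2} = \left(3 k\right)^{2} = 9 k^{2}$)
$\frac{G{\left(y{\left(-1 \right)} \right)}}{76 + 146} - 405 = \frac{9 \cdot 1^{2}}{76 + 146} - 405 = \frac{9 \cdot 1}{222} - 405 = 9 \cdot \frac{1}{222} - 405 = \frac{3}{74} - 405 = - \frac{29967}{74}$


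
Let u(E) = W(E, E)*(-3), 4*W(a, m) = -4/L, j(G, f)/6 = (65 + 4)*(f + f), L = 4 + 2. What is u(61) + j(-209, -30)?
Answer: -49679/2 ≈ -24840.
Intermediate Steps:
L = 6
j(G, f) = 828*f (j(G, f) = 6*((65 + 4)*(f + f)) = 6*(69*(2*f)) = 6*(138*f) = 828*f)
W(a, m) = -⅙ (W(a, m) = (-4/6)/4 = (-4*⅙)/4 = (¼)*(-⅔) = -⅙)
u(E) = ½ (u(E) = -⅙*(-3) = ½)
u(61) + j(-209, -30) = ½ + 828*(-30) = ½ - 24840 = -49679/2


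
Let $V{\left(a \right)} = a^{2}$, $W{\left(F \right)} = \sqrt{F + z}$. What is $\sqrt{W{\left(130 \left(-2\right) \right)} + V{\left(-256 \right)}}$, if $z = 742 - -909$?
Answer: $\sqrt{65536 + \sqrt{1391}} \approx 256.07$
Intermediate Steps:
$z = 1651$ ($z = 742 + 909 = 1651$)
$W{\left(F \right)} = \sqrt{1651 + F}$ ($W{\left(F \right)} = \sqrt{F + 1651} = \sqrt{1651 + F}$)
$\sqrt{W{\left(130 \left(-2\right) \right)} + V{\left(-256 \right)}} = \sqrt{\sqrt{1651 + 130 \left(-2\right)} + \left(-256\right)^{2}} = \sqrt{\sqrt{1651 - 260} + 65536} = \sqrt{\sqrt{1391} + 65536} = \sqrt{65536 + \sqrt{1391}}$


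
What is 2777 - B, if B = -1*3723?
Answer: 6500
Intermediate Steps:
B = -3723
2777 - B = 2777 - 1*(-3723) = 2777 + 3723 = 6500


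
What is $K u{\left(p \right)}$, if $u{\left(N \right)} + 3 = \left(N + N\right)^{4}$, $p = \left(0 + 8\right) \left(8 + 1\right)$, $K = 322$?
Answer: $138454105146$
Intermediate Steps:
$p = 72$ ($p = 8 \cdot 9 = 72$)
$u{\left(N \right)} = -3 + 16 N^{4}$ ($u{\left(N \right)} = -3 + \left(N + N\right)^{4} = -3 + \left(2 N\right)^{4} = -3 + 16 N^{4}$)
$K u{\left(p \right)} = 322 \left(-3 + 16 \cdot 72^{4}\right) = 322 \left(-3 + 16 \cdot 26873856\right) = 322 \left(-3 + 429981696\right) = 322 \cdot 429981693 = 138454105146$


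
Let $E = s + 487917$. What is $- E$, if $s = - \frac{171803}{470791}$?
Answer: $- \frac{229706760544}{470791} \approx -4.8792 \cdot 10^{5}$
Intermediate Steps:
$s = - \frac{171803}{470791}$ ($s = \left(-171803\right) \frac{1}{470791} = - \frac{171803}{470791} \approx -0.36492$)
$E = \frac{229706760544}{470791}$ ($E = - \frac{171803}{470791} + 487917 = \frac{229706760544}{470791} \approx 4.8792 \cdot 10^{5}$)
$- E = \left(-1\right) \frac{229706760544}{470791} = - \frac{229706760544}{470791}$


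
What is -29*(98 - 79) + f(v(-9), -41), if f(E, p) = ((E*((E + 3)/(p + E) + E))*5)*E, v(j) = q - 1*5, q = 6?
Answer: -1093/2 ≈ -546.50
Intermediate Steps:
v(j) = 1 (v(j) = 6 - 1*5 = 6 - 5 = 1)
f(E, p) = 5*E²*(E + (3 + E)/(E + p)) (f(E, p) = ((E*((3 + E)/(E + p) + E))*5)*E = ((E*(E + (3 + E)/(E + p)))*5)*E = (5*E*(E + (3 + E)/(E + p)))*E = 5*E²*(E + (3 + E)/(E + p)))
-29*(98 - 79) + f(v(-9), -41) = -29*(98 - 79) + 5*1²*(3 + 1 + 1² + 1*(-41))/(1 - 41) = -29*19 + 5*1*(3 + 1 + 1 - 41)/(-40) = -551 + 5*1*(-1/40)*(-36) = -551 + 9/2 = -1093/2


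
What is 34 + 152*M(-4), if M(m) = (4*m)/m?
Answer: 642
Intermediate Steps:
M(m) = 4
34 + 152*M(-4) = 34 + 152*4 = 34 + 608 = 642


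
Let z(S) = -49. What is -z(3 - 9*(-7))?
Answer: 49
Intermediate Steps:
-z(3 - 9*(-7)) = -1*(-49) = 49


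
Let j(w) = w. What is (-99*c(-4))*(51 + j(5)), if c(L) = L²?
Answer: -88704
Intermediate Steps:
(-99*c(-4))*(51 + j(5)) = (-99*(-4)²)*(51 + 5) = -99*16*56 = -1584*56 = -88704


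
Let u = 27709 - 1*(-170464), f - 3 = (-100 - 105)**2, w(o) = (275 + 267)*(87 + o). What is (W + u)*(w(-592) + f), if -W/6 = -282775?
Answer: -438996382286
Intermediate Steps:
W = 1696650 (W = -6*(-282775) = 1696650)
w(o) = 47154 + 542*o (w(o) = 542*(87 + o) = 47154 + 542*o)
f = 42028 (f = 3 + (-100 - 105)**2 = 3 + (-205)**2 = 3 + 42025 = 42028)
u = 198173 (u = 27709 + 170464 = 198173)
(W + u)*(w(-592) + f) = (1696650 + 198173)*((47154 + 542*(-592)) + 42028) = 1894823*((47154 - 320864) + 42028) = 1894823*(-273710 + 42028) = 1894823*(-231682) = -438996382286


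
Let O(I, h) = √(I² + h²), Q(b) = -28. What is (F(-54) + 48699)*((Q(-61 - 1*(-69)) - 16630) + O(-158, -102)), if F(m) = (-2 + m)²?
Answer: -863467430 + 103670*√8842 ≈ -8.5372e+8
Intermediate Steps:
(F(-54) + 48699)*((Q(-61 - 1*(-69)) - 16630) + O(-158, -102)) = ((-2 - 54)² + 48699)*((-28 - 16630) + √((-158)² + (-102)²)) = ((-56)² + 48699)*(-16658 + √(24964 + 10404)) = (3136 + 48699)*(-16658 + √35368) = 51835*(-16658 + 2*√8842) = -863467430 + 103670*√8842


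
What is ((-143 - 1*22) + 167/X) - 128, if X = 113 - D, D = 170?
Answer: -16868/57 ≈ -295.93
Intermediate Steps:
X = -57 (X = 113 - 1*170 = 113 - 170 = -57)
((-143 - 1*22) + 167/X) - 128 = ((-143 - 1*22) + 167/(-57)) - 128 = ((-143 - 22) + 167*(-1/57)) - 128 = (-165 - 167/57) - 128 = -9572/57 - 128 = -16868/57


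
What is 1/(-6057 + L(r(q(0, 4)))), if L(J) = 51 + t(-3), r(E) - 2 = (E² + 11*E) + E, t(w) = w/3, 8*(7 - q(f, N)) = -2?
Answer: -1/6007 ≈ -0.00016647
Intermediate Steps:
q(f, N) = 29/4 (q(f, N) = 7 - ⅛*(-2) = 7 + ¼ = 29/4)
t(w) = w/3 (t(w) = w*(⅓) = w/3)
r(E) = 2 + E² + 12*E (r(E) = 2 + ((E² + 11*E) + E) = 2 + (E² + 12*E) = 2 + E² + 12*E)
L(J) = 50 (L(J) = 51 + (⅓)*(-3) = 51 - 1 = 50)
1/(-6057 + L(r(q(0, 4)))) = 1/(-6057 + 50) = 1/(-6007) = -1/6007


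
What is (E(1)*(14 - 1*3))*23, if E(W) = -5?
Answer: -1265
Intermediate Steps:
(E(1)*(14 - 1*3))*23 = -5*(14 - 1*3)*23 = -5*(14 - 3)*23 = -5*11*23 = -55*23 = -1265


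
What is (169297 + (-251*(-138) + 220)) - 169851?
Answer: 34304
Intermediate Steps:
(169297 + (-251*(-138) + 220)) - 169851 = (169297 + (34638 + 220)) - 169851 = (169297 + 34858) - 169851 = 204155 - 169851 = 34304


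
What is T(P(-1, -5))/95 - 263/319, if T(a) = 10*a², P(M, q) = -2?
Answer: -2445/6061 ≈ -0.40340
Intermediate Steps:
T(P(-1, -5))/95 - 263/319 = (10*(-2)²)/95 - 263/319 = (10*4)*(1/95) - 263*1/319 = 40*(1/95) - 263/319 = 8/19 - 263/319 = -2445/6061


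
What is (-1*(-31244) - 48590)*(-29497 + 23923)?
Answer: 96686604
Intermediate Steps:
(-1*(-31244) - 48590)*(-29497 + 23923) = (31244 - 48590)*(-5574) = -17346*(-5574) = 96686604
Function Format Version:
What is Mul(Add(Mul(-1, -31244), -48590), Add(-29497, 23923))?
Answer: 96686604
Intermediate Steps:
Mul(Add(Mul(-1, -31244), -48590), Add(-29497, 23923)) = Mul(Add(31244, -48590), -5574) = Mul(-17346, -5574) = 96686604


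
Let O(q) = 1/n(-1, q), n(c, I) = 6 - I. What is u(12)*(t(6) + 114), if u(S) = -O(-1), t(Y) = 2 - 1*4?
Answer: -16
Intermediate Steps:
t(Y) = -2 (t(Y) = 2 - 4 = -2)
O(q) = 1/(6 - q)
u(S) = -⅐ (u(S) = -(-1)/(-6 - 1) = -(-1)/(-7) = -(-1)*(-1)/7 = -1*⅐ = -⅐)
u(12)*(t(6) + 114) = -(-2 + 114)/7 = -⅐*112 = -16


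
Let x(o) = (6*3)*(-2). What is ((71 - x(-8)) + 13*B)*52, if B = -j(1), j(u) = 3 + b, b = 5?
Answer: 156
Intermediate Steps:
j(u) = 8 (j(u) = 3 + 5 = 8)
x(o) = -36 (x(o) = 18*(-2) = -36)
B = -8 (B = -1*8 = -8)
((71 - x(-8)) + 13*B)*52 = ((71 - 1*(-36)) + 13*(-8))*52 = ((71 + 36) - 104)*52 = (107 - 104)*52 = 3*52 = 156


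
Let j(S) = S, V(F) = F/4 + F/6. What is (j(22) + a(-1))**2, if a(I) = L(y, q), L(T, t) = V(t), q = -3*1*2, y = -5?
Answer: 1521/4 ≈ 380.25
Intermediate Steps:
V(F) = 5*F/12 (V(F) = F*(1/4) + F*(1/6) = F/4 + F/6 = 5*F/12)
q = -6 (q = -3*2 = -6)
L(T, t) = 5*t/12
a(I) = -5/2 (a(I) = (5/12)*(-6) = -5/2)
(j(22) + a(-1))**2 = (22 - 5/2)**2 = (39/2)**2 = 1521/4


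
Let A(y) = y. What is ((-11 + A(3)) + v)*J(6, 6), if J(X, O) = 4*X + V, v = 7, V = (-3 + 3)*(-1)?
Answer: -24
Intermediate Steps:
V = 0 (V = 0*(-1) = 0)
J(X, O) = 4*X (J(X, O) = 4*X + 0 = 4*X)
((-11 + A(3)) + v)*J(6, 6) = ((-11 + 3) + 7)*(4*6) = (-8 + 7)*24 = -1*24 = -24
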